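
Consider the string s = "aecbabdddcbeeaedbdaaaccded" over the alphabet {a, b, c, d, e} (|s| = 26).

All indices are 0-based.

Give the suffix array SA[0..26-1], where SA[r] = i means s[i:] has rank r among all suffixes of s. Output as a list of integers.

[18, 19, 4, 20, 0, 13, 3, 16, 5, 10, 2, 9, 21, 22, 25, 17, 15, 8, 7, 6, 23, 12, 1, 24, 14, 11]

rank | idx | suffix
   0 |  18 | aaaccded
   1 |  19 | aaccded
   2 |   4 | abdddcbeeaedbdaaaccded
   3 |  20 | accded
   4 |   0 | aecbabdddcbeeaedbdaaaccded
   5 |  13 | aedbdaaaccded
   6 |   3 | babdddcbeeaedbdaaaccded
   7 |  16 | bdaaaccded
   8 |   5 | bdddcbeeaedbdaaaccded
   9 |  10 | beeaedbdaaaccded
  10 |   2 | cbabdddcbeeaedbdaaaccded
  11 |   9 | cbeeaedbdaaaccded
  12 |  21 | ccded
  13 |  22 | cded
  14 |  25 | d
  15 |  17 | daaaccded
  16 |  15 | dbdaaaccded
  17 |   8 | dcbeeaedbdaaaccded
  18 |   7 | ddcbeeaedbdaaaccded
  19 |   6 | dddcbeeaedbdaaaccded
  20 |  23 | ded
  21 |  12 | eaedbdaaaccded
  22 |   1 | ecbabdddcbeeaedbdaaaccded
  23 |  24 | ed
  24 |  14 | edbdaaaccded
  25 |  11 | eeaedbdaaaccded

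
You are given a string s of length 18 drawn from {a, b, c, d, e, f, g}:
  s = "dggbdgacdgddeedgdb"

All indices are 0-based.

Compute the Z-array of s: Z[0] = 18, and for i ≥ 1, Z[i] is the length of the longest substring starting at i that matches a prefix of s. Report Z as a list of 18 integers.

[18, 0, 0, 0, 2, 0, 0, 0, 2, 0, 1, 1, 0, 0, 2, 0, 1, 0]

Z[0]=18
i=1: i≥r, start 0; Z[1]=0
i=2: i≥r, start 0; Z[2]=0
i=3: i≥r, start 0; Z[3]=0
i=4: i≥r, start 0; Z[4]=2 grow→box=[4,6)
i=5: min(r-i=1, Z[1]=0)=0; Z[5]=0
i=6: i≥r, start 0; Z[6]=0
i=7: i≥r, start 0; Z[7]=0
i=8: i≥r, start 0; Z[8]=2 grow→box=[8,10)
i=9: min(r-i=1, Z[1]=0)=0; Z[9]=0
i=10: i≥r, start 0; Z[10]=1 grow→box=[10,11)
i=11: i≥r, start 0; Z[11]=1 grow→box=[11,12)
i=12: i≥r, start 0; Z[12]=0
i=13: i≥r, start 0; Z[13]=0
i=14: i≥r, start 0; Z[14]=2 grow→box=[14,16)
i=15: min(r-i=1, Z[1]=0)=0; Z[15]=0
i=16: i≥r, start 0; Z[16]=1 grow→box=[16,17)
i=17: i≥r, start 0; Z[17]=0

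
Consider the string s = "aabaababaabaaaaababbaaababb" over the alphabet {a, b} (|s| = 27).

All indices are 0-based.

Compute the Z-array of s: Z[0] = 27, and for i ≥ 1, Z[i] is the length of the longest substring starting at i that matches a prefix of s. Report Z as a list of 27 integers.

[27, 1, 0, 4, 1, 0, 1, 0, 5, 1, 0, 2, 2, 2, 4, 1, 0, 1, 0, 0, 2, 4, 1, 0, 1, 0, 0]

Z[0]=27
i=1: fresh scan; Z[1]=1 extend→box=[1,2)
i=2: fresh scan; Z[2]=0
i=3: fresh scan; Z[3]=4 extend→box=[3,7)
i=4: min(r-i=3, Z[1]=1)=1; Z[4]=1
i=5: min(r-i=2, Z[2]=0)=0; Z[5]=0
i=6: min(r-i=1, Z[3]=4)=1; Z[6]=1
i=7: fresh scan; Z[7]=0
i=8: fresh scan; Z[8]=5 extend→box=[8,13)
i=9: min(r-i=4, Z[1]=1)=1; Z[9]=1
i=10: min(r-i=3, Z[2]=0)=0; Z[10]=0
i=11: min(r-i=2, Z[3]=4)=2; Z[11]=2
i=12: min(r-i=1, Z[4]=1)=1; Z[12]=2 extend→box=[12,14)
i=13: min(r-i=1, Z[1]=1)=1; Z[13]=2 extend→box=[13,15)
i=14: min(r-i=1, Z[1]=1)=1; Z[14]=4 extend→box=[14,18)
i=15: min(r-i=3, Z[1]=1)=1; Z[15]=1
i=16: min(r-i=2, Z[2]=0)=0; Z[16]=0
i=17: min(r-i=1, Z[3]=4)=1; Z[17]=1
i=18: fresh scan; Z[18]=0
i=19: fresh scan; Z[19]=0
i=20: fresh scan; Z[20]=2 extend→box=[20,22)
i=21: min(r-i=1, Z[1]=1)=1; Z[21]=4 extend→box=[21,25)
i=22: min(r-i=3, Z[1]=1)=1; Z[22]=1
i=23: min(r-i=2, Z[2]=0)=0; Z[23]=0
i=24: min(r-i=1, Z[3]=4)=1; Z[24]=1
i=25: fresh scan; Z[25]=0
i=26: fresh scan; Z[26]=0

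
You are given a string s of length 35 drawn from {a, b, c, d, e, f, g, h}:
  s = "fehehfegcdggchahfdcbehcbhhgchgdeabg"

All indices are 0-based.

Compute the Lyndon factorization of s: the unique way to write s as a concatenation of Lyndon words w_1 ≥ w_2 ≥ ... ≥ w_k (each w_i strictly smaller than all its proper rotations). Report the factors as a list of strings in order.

["f", "ehehf", "eg", "cdggch", "ahfdcbehcbhhgchgde", "abg"]

emit factor 1: 'f' (i=0, period=1)
emit factor 2: 'ehehf' (i=1, period=5)
emit factor 3: 'eg' (i=6, period=2)
emit factor 4: 'cdggch' (i=8, period=6)
emit factor 5: 'ahfdcbehcbhhgchgde' (i=14, period=18)
emit factor 6: 'abg' (i=32, period=3)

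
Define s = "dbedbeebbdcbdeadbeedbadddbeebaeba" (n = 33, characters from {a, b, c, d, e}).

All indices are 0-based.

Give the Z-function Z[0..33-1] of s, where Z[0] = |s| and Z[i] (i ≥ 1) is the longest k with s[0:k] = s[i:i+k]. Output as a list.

[33, 0, 0, 3, 0, 0, 0, 0, 0, 1, 0, 0, 1, 0, 0, 3, 0, 0, 0, 2, 0, 0, 1, 1, 3, 0, 0, 0, 0, 0, 0, 0, 0]

Z[0]=33
i=1: fresh scan; Z[1]=0
i=2: fresh scan; Z[2]=0
i=3: fresh scan; Z[3]=3 extend→box=[3,6)
i=4: min(r-i=2, Z[1]=0)=0; Z[4]=0
i=5: min(r-i=1, Z[2]=0)=0; Z[5]=0
i=6: fresh scan; Z[6]=0
i=7: fresh scan; Z[7]=0
i=8: fresh scan; Z[8]=0
i=9: fresh scan; Z[9]=1 extend→box=[9,10)
i=10: fresh scan; Z[10]=0
i=11: fresh scan; Z[11]=0
i=12: fresh scan; Z[12]=1 extend→box=[12,13)
i=13: fresh scan; Z[13]=0
i=14: fresh scan; Z[14]=0
i=15: fresh scan; Z[15]=3 extend→box=[15,18)
i=16: min(r-i=2, Z[1]=0)=0; Z[16]=0
i=17: min(r-i=1, Z[2]=0)=0; Z[17]=0
i=18: fresh scan; Z[18]=0
i=19: fresh scan; Z[19]=2 extend→box=[19,21)
i=20: min(r-i=1, Z[1]=0)=0; Z[20]=0
i=21: fresh scan; Z[21]=0
i=22: fresh scan; Z[22]=1 extend→box=[22,23)
i=23: fresh scan; Z[23]=1 extend→box=[23,24)
i=24: fresh scan; Z[24]=3 extend→box=[24,27)
i=25: min(r-i=2, Z[1]=0)=0; Z[25]=0
i=26: min(r-i=1, Z[2]=0)=0; Z[26]=0
i=27: fresh scan; Z[27]=0
i=28: fresh scan; Z[28]=0
i=29: fresh scan; Z[29]=0
i=30: fresh scan; Z[30]=0
i=31: fresh scan; Z[31]=0
i=32: fresh scan; Z[32]=0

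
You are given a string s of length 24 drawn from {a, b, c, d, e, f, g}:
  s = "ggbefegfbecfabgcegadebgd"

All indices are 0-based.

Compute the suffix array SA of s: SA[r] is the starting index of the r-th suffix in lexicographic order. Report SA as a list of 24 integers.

sorted suffixes:
  #0 SA[0]=12  'abgcegadebgd'
  #1 SA[1]=18  'adebgd'
  #2 SA[2]=8  'becfabgcegadebgd'
  #3 SA[3]=2  'befegfbecfabgcegadebgd'
  #4 SA[4]=13  'bgcegadebgd'
  #5 SA[5]=21  'bgd'
  #6 SA[6]=15  'cegadebgd'
  #7 SA[7]=10  'cfabgcegadebgd'
  #8 SA[8]=23  'd'
  #9 SA[9]=19  'debgd'
  #10 SA[10]=20  'ebgd'
  #11 SA[11]=9  'ecfabgcegadebgd'
  #12 SA[12]=3  'efegfbecfabgcegadebgd'
  #13 SA[13]=16  'egadebgd'
  #14 SA[14]=5  'egfbecfabgcegadebgd'
  #15 SA[15]=11  'fabgcegadebgd'
  #16 SA[16]=7  'fbecfabgcegadebgd'
  #17 SA[17]=4  'fegfbecfabgcegadebgd'
  #18 SA[18]=17  'gadebgd'
  #19 SA[19]=1  'gbefegfbecfabgcegadebgd'
  #20 SA[20]=14  'gcegadebgd'
  #21 SA[21]=22  'gd'
  #22 SA[22]=6  'gfbecfabgcegadebgd'
  #23 SA[23]=0  'ggbefegfbecfabgcegadebgd'

[12, 18, 8, 2, 13, 21, 15, 10, 23, 19, 20, 9, 3, 16, 5, 11, 7, 4, 17, 1, 14, 22, 6, 0]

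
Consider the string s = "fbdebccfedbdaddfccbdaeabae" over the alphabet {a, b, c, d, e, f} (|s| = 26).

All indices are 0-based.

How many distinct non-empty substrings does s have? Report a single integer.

325

sorted suffixes:
  #0 SA[0]=22  'abae'
  #1 SA[1]=12  'addfccbdaeabae'
  #2 SA[2]=24  'ae'
  #3 SA[3]=20  'aeabae'
  #4 SA[4]=23  'bae'
  #5 SA[5]=4  'bccfedbdaddfccbdaeabae'
  #6 SA[6]=10  'bdaddfccbdaeabae'
  #7 SA[7]=18  'bdaeabae'
  #8 SA[8]=1  'bdebccfedbdaddfccbdaeabae'
  #9 SA[9]=17  'cbdaeabae'
  #10 SA[10]=16  'ccbdaeabae'
  #11 SA[11]=5  'ccfedbdaddfccbdaeabae'
  #12 SA[12]=6  'cfedbdaddfccbdaeabae'
  #13 SA[13]=11  'daddfccbdaeabae'
  #14 SA[14]=19  'daeabae'
  #15 SA[15]=9  'dbdaddfccbdaeabae'
  #16 SA[16]=13  'ddfccbdaeabae'
  #17 SA[17]=2  'debccfedbdaddfccbdaeabae'
  #18 SA[18]=14  'dfccbdaeabae'
  #19 SA[19]=25  'e'
  #20 SA[20]=21  'eabae'
  #21 SA[21]=3  'ebccfedbdaddfccbdaeabae'
  #22 SA[22]=8  'edbdaddfccbdaeabae'
  #23 SA[23]=0  'fbdebccfedbdaddfccbdaeabae'
  #24 SA[24]=15  'fccbdaeabae'
  #25 SA[25]=7  'fedbdaddfccbdaeabae'

SA = [22, 12, 24, 20, 23, 4, 10, 18, 1, 17, 16, 5, 6, 11, 19, 9, 13, 2, 14, 25, 21, 3, 8, 0, 15, 7]
[i] adj suffixes → lcp
  [1] 22/12 → 1 ('a')
  [2] 12/24 → 1 ('a')
  [3] 24/20 → 2 ('ae')
  [4] 20/23 → 0 ('')
  [5] 23/4 → 1 ('b')
  [6] 4/10 → 1 ('b')
  [7] 10/18 → 3 ('bda')
  [8] 18/1 → 2 ('bd')
  [9] 1/17 → 0 ('')
  [10] 17/16 → 1 ('c')
  [11] 16/5 → 2 ('cc')
  [12] 5/6 → 1 ('c')
  [13] 6/11 → 0 ('')
  [14] 11/19 → 2 ('da')
  [15] 19/9 → 1 ('d')
  [16] 9/13 → 1 ('d')
  [17] 13/2 → 1 ('d')
  [18] 2/14 → 1 ('d')
  [19] 14/25 → 0 ('')
  [20] 25/21 → 1 ('e')
  [21] 21/3 → 1 ('e')
  [22] 3/8 → 1 ('e')
  [23] 8/0 → 0 ('')
  [24] 0/15 → 1 ('f')
  [25] 15/7 → 1 ('f')

n(n+1)/2 = 26·27/2 = 351
Σ LCP = 0 + 1 + 1 + 2 + 0 + 1 + 1 + 3 + 2 + 0 + 1 + 2 + 1 + 0 + 2 + 1 + 1 + 1 + 1 + 0 + 1 + 1 + 1 + 0 + 1 + 1 = 26
distinct = 351 − 26 = 325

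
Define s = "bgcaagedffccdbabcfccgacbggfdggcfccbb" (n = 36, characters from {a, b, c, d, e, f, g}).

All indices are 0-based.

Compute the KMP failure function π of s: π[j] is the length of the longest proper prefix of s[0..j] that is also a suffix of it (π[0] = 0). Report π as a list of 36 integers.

π[0] = 0
j=1 s[j]='g': π[1]=0 (border '')
j=2 s[j]='c': π[2]=0 (border '')
j=3 s[j]='a': π[3]=0 (border '')
j=4 s[j]='a': π[4]=0 (border '')
j=5 s[j]='g': π[5]=0 (border '')
j=6 s[j]='e': π[6]=0 (border '')
j=7 s[j]='d': π[7]=0 (border '')
j=8 s[j]='f': π[8]=0 (border '')
j=9 s[j]='f': π[9]=0 (border '')
j=10 s[j]='c': π[10]=0 (border '')
j=11 s[j]='c': π[11]=0 (border '')
j=12 s[j]='d': π[12]=0 (border '')
j=13 s[j]='b': π[13]=1 (border 'b')
j=14 s[j]='a': k: 1→0; π[14]=0 (border '')
j=15 s[j]='b': π[15]=1 (border 'b')
j=16 s[j]='c': k: 1→0; π[16]=0 (border '')
j=17 s[j]='f': π[17]=0 (border '')
j=18 s[j]='c': π[18]=0 (border '')
j=19 s[j]='c': π[19]=0 (border '')
j=20 s[j]='g': π[20]=0 (border '')
j=21 s[j]='a': π[21]=0 (border '')
j=22 s[j]='c': π[22]=0 (border '')
j=23 s[j]='b': π[23]=1 (border 'b')
j=24 s[j]='g': π[24]=2 (border 'bg')
j=25 s[j]='g': k: 2→0; π[25]=0 (border '')
j=26 s[j]='f': π[26]=0 (border '')
j=27 s[j]='d': π[27]=0 (border '')
j=28 s[j]='g': π[28]=0 (border '')
j=29 s[j]='g': π[29]=0 (border '')
j=30 s[j]='c': π[30]=0 (border '')
j=31 s[j]='f': π[31]=0 (border '')
j=32 s[j]='c': π[32]=0 (border '')
j=33 s[j]='c': π[33]=0 (border '')
j=34 s[j]='b': π[34]=1 (border 'b')
j=35 s[j]='b': k: 1→0; π[35]=1 (border 'b')

[0, 0, 0, 0, 0, 0, 0, 0, 0, 0, 0, 0, 0, 1, 0, 1, 0, 0, 0, 0, 0, 0, 0, 1, 2, 0, 0, 0, 0, 0, 0, 0, 0, 0, 1, 1]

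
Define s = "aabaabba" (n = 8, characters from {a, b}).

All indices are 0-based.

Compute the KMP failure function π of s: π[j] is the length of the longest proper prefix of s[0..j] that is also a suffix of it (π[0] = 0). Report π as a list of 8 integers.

[0, 1, 0, 1, 2, 3, 0, 1]

π[0] = 0
j=1 s[j]='a': π[1]=1 (border 'a')
j=2 s[j]='b': k: 1→0; π[2]=0 (border '')
j=3 s[j]='a': π[3]=1 (border 'a')
j=4 s[j]='a': π[4]=2 (border 'aa')
j=5 s[j]='b': π[5]=3 (border 'aab')
j=6 s[j]='b': k: 3→0; π[6]=0 (border '')
j=7 s[j]='a': π[7]=1 (border 'a')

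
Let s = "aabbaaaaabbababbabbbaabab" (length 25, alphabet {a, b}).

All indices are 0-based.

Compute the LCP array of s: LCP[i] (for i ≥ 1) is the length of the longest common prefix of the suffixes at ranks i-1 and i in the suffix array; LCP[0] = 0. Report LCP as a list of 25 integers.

[0, 4, 3, 2, 3, 5, 1, 2, 4, 2, 4, 5, 3, 0, 1, 3, 2, 3, 3, 4, 1, 4, 3, 4, 2]

rank→(start, suffix):
  0 → (4, 'aaaaabbababbabbbaabab')
  1 → (5, 'aaaabbababbabbbaabab')
  2 → (6, 'aaabbababbabbbaabab')
  3 → (20, 'aabab')
  4 → (0, 'aabbaaaaabbababbabbbaabab')
  5 → (7, 'aabbababbabbbaabab')
  6 → (23, 'ab')
  7 → (21, 'abab')
  8 → (11, 'ababbabbbaabab')
  9 → (1, 'abbaaaaabbababbabbbaabab')
  10 → (8, 'abbababbabbbaabab')
  11 → (13, 'abbabbbaabab')
  12 → (16, 'abbbaabab')
  13 → (24, 'b')
  14 → (3, 'baaaaabbababbabbbaabab')
  15 → (19, 'baabab')
  16 → (22, 'bab')
  17 → (10, 'bababbabbbaabab')
  18 → (12, 'babbabbbaabab')
  19 → (15, 'babbbaabab')
  20 → (2, 'bbaaaaabbababbabbbaabab')
  21 → (18, 'bbaabab')
  22 → (9, 'bbababbabbbaabab')
  23 → (14, 'bbabbbaabab')
  24 → (17, 'bbbaabab')

SA = [4, 5, 6, 20, 0, 7, 23, 21, 11, 1, 8, 13, 16, 24, 3, 19, 22, 10, 12, 15, 2, 18, 9, 14, 17]
i: (SA[i-1],SA[i]) lcp shared
  1: (4,5) 4 'aaaa'
  2: (5,6) 3 'aaa'
  3: (6,20) 2 'aa'
  4: (20,0) 3 'aab'
  5: (0,7) 5 'aabba'
  6: (7,23) 1 'a'
  7: (23,21) 2 'ab'
  8: (21,11) 4 'abab'
  9: (11,1) 2 'ab'
  10: (1,8) 4 'abba'
  11: (8,13) 5 'abbab'
  12: (13,16) 3 'abb'
  13: (16,24) 0 ''
  14: (24,3) 1 'b'
  15: (3,19) 3 'baa'
  16: (19,22) 2 'ba'
  17: (22,10) 3 'bab'
  18: (10,12) 3 'bab'
  19: (12,15) 4 'babb'
  20: (15,2) 1 'b'
  21: (2,18) 4 'bbaa'
  22: (18,9) 3 'bba'
  23: (9,14) 4 'bbab'
  24: (14,17) 2 'bb'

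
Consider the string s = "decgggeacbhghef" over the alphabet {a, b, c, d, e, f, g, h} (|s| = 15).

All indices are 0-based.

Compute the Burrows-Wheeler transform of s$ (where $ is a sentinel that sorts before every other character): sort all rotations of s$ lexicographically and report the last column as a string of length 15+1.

fecae$gdheggchgb

rank  rotation          last
    0  $decgggeacbhghef  f
    1  acbhghef$decggge  e
    2  bhghef$decgggeac  c
    3  cbhghef$decgggea  a
    4  cgggeacbhghef$de  e
    5  decgggeacbhghef$  $
    6  eacbhghef$decggg  g
    7  ecgggeacbhghef$d  d
    8  ef$decgggeacbhgh  h
    9  f$decgggeacbhghe  e
   10  geacbhghef$decgg  g
   11  ggeacbhghef$decg  g
   12  gggeacbhghef$dec  c
   13  ghef$decgggeacbh  h
   14  hef$decgggeacbhg  g
   15  hghef$decgggeacb  b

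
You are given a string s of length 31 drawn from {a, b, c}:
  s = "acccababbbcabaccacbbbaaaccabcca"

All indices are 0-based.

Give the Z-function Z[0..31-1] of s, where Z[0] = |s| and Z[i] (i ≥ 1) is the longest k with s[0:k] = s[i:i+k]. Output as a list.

[31, 0, 0, 0, 1, 0, 1, 0, 0, 0, 0, 1, 0, 3, 0, 0, 2, 0, 0, 0, 0, 1, 1, 3, 0, 0, 1, 0, 0, 0, 1]

Z[0]=31
i=1: outside box; Z[1]=0
i=2: outside box; Z[2]=0
i=3: outside box; Z[3]=0
i=4: outside box; Z[4]=1 extend→box=[4,5)
i=5: outside box; Z[5]=0
i=6: outside box; Z[6]=1 extend→box=[6,7)
i=7: outside box; Z[7]=0
i=8: outside box; Z[8]=0
i=9: outside box; Z[9]=0
i=10: outside box; Z[10]=0
i=11: outside box; Z[11]=1 extend→box=[11,12)
i=12: outside box; Z[12]=0
i=13: outside box; Z[13]=3 extend→box=[13,16)
i=14: min(r-i=2, Z[1]=0)=0; Z[14]=0
i=15: min(r-i=1, Z[2]=0)=0; Z[15]=0
i=16: outside box; Z[16]=2 extend→box=[16,18)
i=17: min(r-i=1, Z[1]=0)=0; Z[17]=0
i=18: outside box; Z[18]=0
i=19: outside box; Z[19]=0
i=20: outside box; Z[20]=0
i=21: outside box; Z[21]=1 extend→box=[21,22)
i=22: outside box; Z[22]=1 extend→box=[22,23)
i=23: outside box; Z[23]=3 extend→box=[23,26)
i=24: min(r-i=2, Z[1]=0)=0; Z[24]=0
i=25: min(r-i=1, Z[2]=0)=0; Z[25]=0
i=26: outside box; Z[26]=1 extend→box=[26,27)
i=27: outside box; Z[27]=0
i=28: outside box; Z[28]=0
i=29: outside box; Z[29]=0
i=30: outside box; Z[30]=1 extend→box=[30,31)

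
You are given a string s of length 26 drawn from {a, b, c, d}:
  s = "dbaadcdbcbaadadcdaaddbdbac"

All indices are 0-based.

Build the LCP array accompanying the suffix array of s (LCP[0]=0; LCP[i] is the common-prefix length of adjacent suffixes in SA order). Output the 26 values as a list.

[0, 3, 3, 1, 1, 2, 4, 2, 0, 4, 2, 1, 1, 0, 1, 1, 2, 0, 2, 1, 3, 2, 2, 1, 3, 1]

sorted suffixes:
  #0 SA[0]=10  'aadadcdaaddbdbac'
  #1 SA[1]=2  'aadcdbcbaadadcdaaddbdbac'
  #2 SA[2]=17  'aaddbdbac'
  #3 SA[3]=24  'ac'
  #4 SA[4]=11  'adadcdaaddbdbac'
  #5 SA[5]=13  'adcdaaddbdbac'
  #6 SA[6]=3  'adcdbcbaadadcdaaddbdbac'
  #7 SA[7]=18  'addbdbac'
  #8 SA[8]=9  'baadadcdaaddbdbac'
  #9 SA[9]=1  'baadcdbcbaadadcdaaddbdbac'
  #10 SA[10]=23  'bac'
  #11 SA[11]=7  'bcbaadadcdaaddbdbac'
  #12 SA[12]=21  'bdbac'
  #13 SA[13]=25  'c'
  #14 SA[14]=8  'cbaadadcdaaddbdbac'
  #15 SA[15]=15  'cdaaddbdbac'
  #16 SA[16]=5  'cdbcbaadadcdaaddbdbac'
  #17 SA[17]=16  'daaddbdbac'
  #18 SA[18]=12  'dadcdaaddbdbac'
  #19 SA[19]=0  'dbaadcdbcbaadadcdaaddbdbac'
  #20 SA[20]=22  'dbac'
  #21 SA[21]=6  'dbcbaadadcdaaddbdbac'
  #22 SA[22]=20  'dbdbac'
  #23 SA[23]=14  'dcdaaddbdbac'
  #24 SA[24]=4  'dcdbcbaadadcdaaddbdbac'
  #25 SA[25]=19  'ddbdbac'

SA = [10, 2, 17, 24, 11, 13, 3, 18, 9, 1, 23, 7, 21, 25, 8, 15, 5, 16, 12, 0, 22, 6, 20, 14, 4, 19]
i: (SA[i-1],SA[i]) lcp shared
  1: (10,2) 3 'aad'
  2: (2,17) 3 'aad'
  3: (17,24) 1 'a'
  4: (24,11) 1 'a'
  5: (11,13) 2 'ad'
  6: (13,3) 4 'adcd'
  7: (3,18) 2 'ad'
  8: (18,9) 0 ''
  9: (9,1) 4 'baad'
  10: (1,23) 2 'ba'
  11: (23,7) 1 'b'
  12: (7,21) 1 'b'
  13: (21,25) 0 ''
  14: (25,8) 1 'c'
  15: (8,15) 1 'c'
  16: (15,5) 2 'cd'
  17: (5,16) 0 ''
  18: (16,12) 2 'da'
  19: (12,0) 1 'd'
  20: (0,22) 3 'dba'
  21: (22,6) 2 'db'
  22: (6,20) 2 'db'
  23: (20,14) 1 'd'
  24: (14,4) 3 'dcd'
  25: (4,19) 1 'd'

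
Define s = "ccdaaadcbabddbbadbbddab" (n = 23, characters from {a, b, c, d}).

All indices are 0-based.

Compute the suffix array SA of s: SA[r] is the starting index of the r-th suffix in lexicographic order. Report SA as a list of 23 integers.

rank→(start, suffix):
  0 → (3, 'aaadcbabddbbadbbddab')
  1 → (4, 'aadcbabddbbadbbddab')
  2 → (21, 'ab')
  3 → (9, 'abddbbadbbddab')
  4 → (15, 'adbbddab')
  5 → (5, 'adcbabddbbadbbddab')
  6 → (22, 'b')
  7 → (8, 'babddbbadbbddab')
  8 → (14, 'badbbddab')
  9 → (13, 'bbadbbddab')
  10 → (17, 'bbddab')
  11 → (18, 'bddab')
  12 → (10, 'bddbbadbbddab')
  13 → (7, 'cbabddbbadbbddab')
  14 → (0, 'ccdaaadcbabddbbadbbddab')
  15 → (1, 'cdaaadcbabddbbadbbddab')
  16 → (2, 'daaadcbabddbbadbbddab')
  17 → (20, 'dab')
  18 → (12, 'dbbadbbddab')
  19 → (16, 'dbbddab')
  20 → (6, 'dcbabddbbadbbddab')
  21 → (19, 'ddab')
  22 → (11, 'ddbbadbbddab')

[3, 4, 21, 9, 15, 5, 22, 8, 14, 13, 17, 18, 10, 7, 0, 1, 2, 20, 12, 16, 6, 19, 11]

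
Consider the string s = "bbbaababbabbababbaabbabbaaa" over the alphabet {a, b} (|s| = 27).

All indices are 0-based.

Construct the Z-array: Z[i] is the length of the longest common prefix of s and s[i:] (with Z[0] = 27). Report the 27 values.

Z[0]=27
i=1: outside box; Z[1]=2 scan→box=[1,3)
i=2: min(r-i=1, Z[1]=2)=1; Z[2]=1
i=3: outside box; Z[3]=0
i=4: outside box; Z[4]=0
i=5: outside box; Z[5]=1 scan→box=[5,6)
i=6: outside box; Z[6]=0
i=7: outside box; Z[7]=2 scan→box=[7,9)
i=8: min(r-i=1, Z[1]=2)=1; Z[8]=1
i=9: outside box; Z[9]=0
i=10: outside box; Z[10]=2 scan→box=[10,12)
i=11: min(r-i=1, Z[1]=2)=1; Z[11]=1
i=12: outside box; Z[12]=0
i=13: outside box; Z[13]=1 scan→box=[13,14)
i=14: outside box; Z[14]=0
i=15: outside box; Z[15]=2 scan→box=[15,17)
i=16: min(r-i=1, Z[1]=2)=1; Z[16]=1
i=17: outside box; Z[17]=0
i=18: outside box; Z[18]=0
i=19: outside box; Z[19]=2 scan→box=[19,21)
i=20: min(r-i=1, Z[1]=2)=1; Z[20]=1
i=21: outside box; Z[21]=0
i=22: outside box; Z[22]=2 scan→box=[22,24)
i=23: min(r-i=1, Z[1]=2)=1; Z[23]=1
i=24: outside box; Z[24]=0
i=25: outside box; Z[25]=0
i=26: outside box; Z[26]=0

[27, 2, 1, 0, 0, 1, 0, 2, 1, 0, 2, 1, 0, 1, 0, 2, 1, 0, 0, 2, 1, 0, 2, 1, 0, 0, 0]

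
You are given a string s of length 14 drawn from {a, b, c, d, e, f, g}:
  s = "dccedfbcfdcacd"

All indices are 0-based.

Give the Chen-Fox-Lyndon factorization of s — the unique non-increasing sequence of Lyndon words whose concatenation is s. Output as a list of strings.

emit factor 1: 'd' (i=0, period=1)
emit factor 2: 'ccedf' (i=1, period=5)
emit factor 3: 'bcfdc' (i=6, period=5)
emit factor 4: 'acd' (i=11, period=3)

["d", "ccedf", "bcfdc", "acd"]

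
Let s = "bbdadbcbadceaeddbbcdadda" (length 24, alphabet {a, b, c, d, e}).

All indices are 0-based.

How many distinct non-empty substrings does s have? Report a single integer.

272

rank | idx | suffix
   0 |  23 | a
   1 |   3 | adbcbadceaeddbbcdadda
   2 |   8 | adceaeddbbcdadda
   3 |  20 | adda
   4 |  12 | aeddbbcdadda
   5 |   7 | badceaeddbbcdadda
   6 |  16 | bbcdadda
   7 |   0 | bbdadbcbadceaeddbbcdadda
   8 |   5 | bcbadceaeddbbcdadda
   9 |  17 | bcdadda
  10 |   1 | bdadbcbadceaeddbbcdadda
  11 |   6 | cbadceaeddbbcdadda
  12 |  18 | cdadda
  13 |  10 | ceaeddbbcdadda
  14 |  22 | da
  15 |   2 | dadbcbadceaeddbbcdadda
  16 |  19 | dadda
  17 |  15 | dbbcdadda
  18 |   4 | dbcbadceaeddbbcdadda
  19 |   9 | dceaeddbbcdadda
  20 |  21 | dda
  21 |  14 | ddbbcdadda
  22 |  11 | eaeddbbcdadda
  23 |  13 | eddbbcdadda

SA = [23, 3, 8, 20, 12, 7, 16, 0, 5, 17, 1, 6, 18, 10, 22, 2, 19, 15, 4, 9, 21, 14, 11, 13]
[i] adj suffixes → lcp
  [1] 23/3 → 1 ('a')
  [2] 3/8 → 2 ('ad')
  [3] 8/20 → 2 ('ad')
  [4] 20/12 → 1 ('a')
  [5] 12/7 → 0 ('')
  [6] 7/16 → 1 ('b')
  [7] 16/0 → 2 ('bb')
  [8] 0/5 → 1 ('b')
  [9] 5/17 → 2 ('bc')
  [10] 17/1 → 1 ('b')
  [11] 1/6 → 0 ('')
  [12] 6/18 → 1 ('c')
  [13] 18/10 → 1 ('c')
  [14] 10/22 → 0 ('')
  [15] 22/2 → 2 ('da')
  [16] 2/19 → 3 ('dad')
  [17] 19/15 → 1 ('d')
  [18] 15/4 → 2 ('db')
  [19] 4/9 → 1 ('d')
  [20] 9/21 → 1 ('d')
  [21] 21/14 → 2 ('dd')
  [22] 14/11 → 0 ('')
  [23] 11/13 → 1 ('e')

n(n+1)/2 = 24·25/2 = 300
Σ LCP = 0 + 1 + 2 + 2 + 1 + 0 + 1 + 2 + 1 + 2 + 1 + 0 + 1 + 1 + 0 + 2 + 3 + 1 + 2 + 1 + 1 + 2 + 0 + 1 = 28
distinct = 300 − 28 = 272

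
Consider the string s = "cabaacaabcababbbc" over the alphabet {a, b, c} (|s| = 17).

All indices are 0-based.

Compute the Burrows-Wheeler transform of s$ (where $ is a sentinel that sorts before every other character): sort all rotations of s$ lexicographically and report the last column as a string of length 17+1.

ccbccbaaaaabbaba$b

rank  rotation            last
    0  $cabaacaabcababbbc  c
    1  aabcababbbc$cabaac  c
    2  aacaabcababbbc$cab  b
    3  abaacaabcababbbc$c  c
    4  ababbbc$cabaacaabc  c
    5  abbbc$cabaacaabcab  b
    6  abcababbbc$cabaaca  a
    7  acaabcababbbc$caba  a
    8  baacaabcababbbc$ca  a
    9  babbbc$cabaacaabca  a
   10  bbbc$cabaacaabcaba  a
   11  bbc$cabaacaabcabab  b
   12  bc$cabaacaabcababb  b
   13  bcababbbc$cabaacaa  a
   14  c$cabaacaabcababbb  b
   15  caabcababbbc$cabaa  a
   16  cabaacaabcababbbc$  $
   17  cababbbc$cabaacaab  b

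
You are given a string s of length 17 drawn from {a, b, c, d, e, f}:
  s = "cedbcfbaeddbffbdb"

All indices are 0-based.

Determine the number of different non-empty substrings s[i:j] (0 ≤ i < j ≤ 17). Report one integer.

sorted suffixes:
  #0 SA[0]=7  'aeddbffbdb'
  #1 SA[1]=16  'b'
  #2 SA[2]=6  'baeddbffbdb'
  #3 SA[3]=3  'bcfbaeddbffbdb'
  #4 SA[4]=14  'bdb'
  #5 SA[5]=11  'bffbdb'
  #6 SA[6]=0  'cedbcfbaeddbffbdb'
  #7 SA[7]=4  'cfbaeddbffbdb'
  #8 SA[8]=15  'db'
  #9 SA[9]=2  'dbcfbaeddbffbdb'
  #10 SA[10]=10  'dbffbdb'
  #11 SA[11]=9  'ddbffbdb'
  #12 SA[12]=1  'edbcfbaeddbffbdb'
  #13 SA[13]=8  'eddbffbdb'
  #14 SA[14]=5  'fbaeddbffbdb'
  #15 SA[15]=13  'fbdb'
  #16 SA[16]=12  'ffbdb'

SA = [7, 16, 6, 3, 14, 11, 0, 4, 15, 2, 10, 9, 1, 8, 5, 13, 12]
rank  pair      lcp
   1  s[7:],s[16:]  0  ''
   2  s[16:],s[6:]  1  'b'
   3  s[6:],s[3:]  1  'b'
   4  s[3:],s[14:]  1  'b'
   5  s[14:],s[11:]  1  'b'
   6  s[11:],s[0:]  0  ''
   7  s[0:],s[4:]  1  'c'
   8  s[4:],s[15:]  0  ''
   9  s[15:],s[2:]  2  'db'
  10  s[2:],s[10:]  2  'db'
  11  s[10:],s[9:]  1  'd'
  12  s[9:],s[1:]  0  ''
  13  s[1:],s[8:]  2  'ed'
  14  s[8:],s[5:]  0  ''
  15  s[5:],s[13:]  2  'fb'
  16  s[13:],s[12:]  1  'f'

n(n+1)/2 = 17·18/2 = 153
Σ LCP = 0 + 0 + 1 + 1 + 1 + 1 + 0 + 1 + 0 + 2 + 2 + 1 + 0 + 2 + 0 + 2 + 1 = 15
distinct = 153 − 15 = 138

138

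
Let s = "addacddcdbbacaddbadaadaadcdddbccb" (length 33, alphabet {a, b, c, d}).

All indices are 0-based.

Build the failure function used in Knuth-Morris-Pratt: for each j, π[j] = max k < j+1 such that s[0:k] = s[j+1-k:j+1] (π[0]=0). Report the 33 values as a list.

π[0] = 0
j=1 s[j]='d': π[1]=0 (border '')
j=2 s[j]='d': π[2]=0 (border '')
j=3 s[j]='a': π[3]=1 (border 'a')
j=4 s[j]='c': k: 1→0; π[4]=0 (border '')
j=5 s[j]='d': π[5]=0 (border '')
j=6 s[j]='d': π[6]=0 (border '')
j=7 s[j]='c': π[7]=0 (border '')
j=8 s[j]='d': π[8]=0 (border '')
j=9 s[j]='b': π[9]=0 (border '')
j=10 s[j]='b': π[10]=0 (border '')
j=11 s[j]='a': π[11]=1 (border 'a')
j=12 s[j]='c': k: 1→0; π[12]=0 (border '')
j=13 s[j]='a': π[13]=1 (border 'a')
j=14 s[j]='d': π[14]=2 (border 'ad')
j=15 s[j]='d': π[15]=3 (border 'add')
j=16 s[j]='b': k: 3→0; π[16]=0 (border '')
j=17 s[j]='a': π[17]=1 (border 'a')
j=18 s[j]='d': π[18]=2 (border 'ad')
j=19 s[j]='a': k: 2→0; π[19]=1 (border 'a')
j=20 s[j]='a': k: 1→0; π[20]=1 (border 'a')
j=21 s[j]='d': π[21]=2 (border 'ad')
j=22 s[j]='a': k: 2→0; π[22]=1 (border 'a')
j=23 s[j]='a': k: 1→0; π[23]=1 (border 'a')
j=24 s[j]='d': π[24]=2 (border 'ad')
j=25 s[j]='c': k: 2→0; π[25]=0 (border '')
j=26 s[j]='d': π[26]=0 (border '')
j=27 s[j]='d': π[27]=0 (border '')
j=28 s[j]='d': π[28]=0 (border '')
j=29 s[j]='b': π[29]=0 (border '')
j=30 s[j]='c': π[30]=0 (border '')
j=31 s[j]='c': π[31]=0 (border '')
j=32 s[j]='b': π[32]=0 (border '')

[0, 0, 0, 1, 0, 0, 0, 0, 0, 0, 0, 1, 0, 1, 2, 3, 0, 1, 2, 1, 1, 2, 1, 1, 2, 0, 0, 0, 0, 0, 0, 0, 0]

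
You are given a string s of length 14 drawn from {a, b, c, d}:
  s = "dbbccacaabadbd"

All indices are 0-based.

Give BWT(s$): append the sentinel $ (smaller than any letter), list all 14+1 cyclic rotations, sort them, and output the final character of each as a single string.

rank  rotation         last
    0  $dbbccacaabadbd  d
    1  aabadbd$dbbccac  c
    2  abadbd$dbbccaca  a
    3  acaabadbd$dbbcc  c
    4  adbd$dbbccacaab  b
    5  badbd$dbbccacaa  a
    6  bbccacaabadbd$d  d
    7  bccacaabadbd$db  b
    8  bd$dbbccacaabad  d
    9  caabadbd$dbbcca  a
   10  cacaabadbd$dbbc  c
   11  ccacaabadbd$dbb  b
   12  d$dbbccacaabadb  b
   13  dbbccacaabadbd$  $
   14  dbd$dbbccacaaba  a

dcacbadbdacbb$a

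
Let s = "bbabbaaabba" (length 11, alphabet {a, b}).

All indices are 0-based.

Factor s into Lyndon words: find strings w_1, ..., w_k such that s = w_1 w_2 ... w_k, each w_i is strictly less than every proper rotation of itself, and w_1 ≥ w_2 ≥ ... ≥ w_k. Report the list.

emit factor 1: 'b' (i=0, period=1)
emit factor 2: 'b' (i=1, period=1)
emit factor 3: 'abb' (i=2, period=3)
emit factor 4: 'aaabb' (i=5, period=5)
emit factor 5: 'a' (i=10, period=1)

["b", "b", "abb", "aaabb", "a"]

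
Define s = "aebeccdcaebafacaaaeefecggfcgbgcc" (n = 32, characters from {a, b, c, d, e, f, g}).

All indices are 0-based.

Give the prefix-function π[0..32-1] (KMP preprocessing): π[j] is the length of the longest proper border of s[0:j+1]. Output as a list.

π[0] = 0
j=1 s[j]='e': π[1]=0 (border '')
j=2 s[j]='b': π[2]=0 (border '')
j=3 s[j]='e': π[3]=0 (border '')
j=4 s[j]='c': π[4]=0 (border '')
j=5 s[j]='c': π[5]=0 (border '')
j=6 s[j]='d': π[6]=0 (border '')
j=7 s[j]='c': π[7]=0 (border '')
j=8 s[j]='a': π[8]=1 (border 'a')
j=9 s[j]='e': π[9]=2 (border 'ae')
j=10 s[j]='b': π[10]=3 (border 'aeb')
j=11 s[j]='a': k: 3→0; π[11]=1 (border 'a')
j=12 s[j]='f': k: 1→0; π[12]=0 (border '')
j=13 s[j]='a': π[13]=1 (border 'a')
j=14 s[j]='c': k: 1→0; π[14]=0 (border '')
j=15 s[j]='a': π[15]=1 (border 'a')
j=16 s[j]='a': k: 1→0; π[16]=1 (border 'a')
j=17 s[j]='a': k: 1→0; π[17]=1 (border 'a')
j=18 s[j]='e': π[18]=2 (border 'ae')
j=19 s[j]='e': k: 2→0; π[19]=0 (border '')
j=20 s[j]='f': π[20]=0 (border '')
j=21 s[j]='e': π[21]=0 (border '')
j=22 s[j]='c': π[22]=0 (border '')
j=23 s[j]='g': π[23]=0 (border '')
j=24 s[j]='g': π[24]=0 (border '')
j=25 s[j]='f': π[25]=0 (border '')
j=26 s[j]='c': π[26]=0 (border '')
j=27 s[j]='g': π[27]=0 (border '')
j=28 s[j]='b': π[28]=0 (border '')
j=29 s[j]='g': π[29]=0 (border '')
j=30 s[j]='c': π[30]=0 (border '')
j=31 s[j]='c': π[31]=0 (border '')

[0, 0, 0, 0, 0, 0, 0, 0, 1, 2, 3, 1, 0, 1, 0, 1, 1, 1, 2, 0, 0, 0, 0, 0, 0, 0, 0, 0, 0, 0, 0, 0]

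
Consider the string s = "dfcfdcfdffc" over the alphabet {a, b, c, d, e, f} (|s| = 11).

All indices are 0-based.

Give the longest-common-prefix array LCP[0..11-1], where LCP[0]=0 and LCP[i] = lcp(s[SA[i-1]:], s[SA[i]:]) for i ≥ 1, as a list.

[0, 1, 3, 0, 1, 2, 0, 2, 1, 2, 1]

rank→(start, suffix):
  0 → (10, 'c')
  1 → (2, 'cfdcfdffc')
  2 → (5, 'cfdffc')
  3 → (4, 'dcfdffc')
  4 → (0, 'dfcfdcfdffc')
  5 → (7, 'dffc')
  6 → (9, 'fc')
  7 → (1, 'fcfdcfdffc')
  8 → (3, 'fdcfdffc')
  9 → (6, 'fdffc')
  10 → (8, 'ffc')

SA = [10, 2, 5, 4, 0, 7, 9, 1, 3, 6, 8]
[i] adj suffixes → lcp
  [1] 10/2 → 1 ('c')
  [2] 2/5 → 3 ('cfd')
  [3] 5/4 → 0 ('')
  [4] 4/0 → 1 ('d')
  [5] 0/7 → 2 ('df')
  [6] 7/9 → 0 ('')
  [7] 9/1 → 2 ('fc')
  [8] 1/3 → 1 ('f')
  [9] 3/6 → 2 ('fd')
  [10] 6/8 → 1 ('f')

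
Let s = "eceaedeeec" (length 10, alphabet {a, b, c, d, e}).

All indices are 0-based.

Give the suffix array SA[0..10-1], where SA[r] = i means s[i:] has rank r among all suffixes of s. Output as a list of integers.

[3, 9, 1, 5, 2, 8, 0, 4, 7, 6]

rank | idx | suffix
   0 |   3 | aedeeec
   1 |   9 | c
   2 |   1 | ceaedeeec
   3 |   5 | deeec
   4 |   2 | eaedeeec
   5 |   8 | ec
   6 |   0 | eceaedeeec
   7 |   4 | edeeec
   8 |   7 | eec
   9 |   6 | eeec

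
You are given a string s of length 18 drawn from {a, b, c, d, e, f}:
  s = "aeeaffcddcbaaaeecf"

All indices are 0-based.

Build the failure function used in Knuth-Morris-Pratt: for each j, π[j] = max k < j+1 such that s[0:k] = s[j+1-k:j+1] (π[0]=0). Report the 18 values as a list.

π[0] = 0
j=1 s[j]='e': π[1]=0 (border '')
j=2 s[j]='e': π[2]=0 (border '')
j=3 s[j]='a': π[3]=1 (border 'a')
j=4 s[j]='f': k: 1→0; π[4]=0 (border '')
j=5 s[j]='f': π[5]=0 (border '')
j=6 s[j]='c': π[6]=0 (border '')
j=7 s[j]='d': π[7]=0 (border '')
j=8 s[j]='d': π[8]=0 (border '')
j=9 s[j]='c': π[9]=0 (border '')
j=10 s[j]='b': π[10]=0 (border '')
j=11 s[j]='a': π[11]=1 (border 'a')
j=12 s[j]='a': k: 1→0; π[12]=1 (border 'a')
j=13 s[j]='a': k: 1→0; π[13]=1 (border 'a')
j=14 s[j]='e': π[14]=2 (border 'ae')
j=15 s[j]='e': π[15]=3 (border 'aee')
j=16 s[j]='c': k: 3→0; π[16]=0 (border '')
j=17 s[j]='f': π[17]=0 (border '')

[0, 0, 0, 1, 0, 0, 0, 0, 0, 0, 0, 1, 1, 1, 2, 3, 0, 0]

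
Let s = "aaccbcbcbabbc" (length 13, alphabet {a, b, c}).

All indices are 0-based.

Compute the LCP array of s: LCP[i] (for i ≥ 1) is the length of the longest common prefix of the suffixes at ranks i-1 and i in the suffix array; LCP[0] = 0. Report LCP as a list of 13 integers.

[0, 1, 1, 0, 1, 1, 2, 3, 0, 1, 2, 4, 1]

sorted suffixes:
  #0 SA[0]=0  'aaccbcbcbabbc'
  #1 SA[1]=9  'abbc'
  #2 SA[2]=1  'accbcbcbabbc'
  #3 SA[3]=8  'babbc'
  #4 SA[4]=10  'bbc'
  #5 SA[5]=11  'bc'
  #6 SA[6]=6  'bcbabbc'
  #7 SA[7]=4  'bcbcbabbc'
  #8 SA[8]=12  'c'
  #9 SA[9]=7  'cbabbc'
  #10 SA[10]=5  'cbcbabbc'
  #11 SA[11]=3  'cbcbcbabbc'
  #12 SA[12]=2  'ccbcbcbabbc'

SA = [0, 9, 1, 8, 10, 11, 6, 4, 12, 7, 5, 3, 2]
i: (SA[i-1],SA[i]) lcp shared
  1: (0,9) 1 'a'
  2: (9,1) 1 'a'
  3: (1,8) 0 ''
  4: (8,10) 1 'b'
  5: (10,11) 1 'b'
  6: (11,6) 2 'bc'
  7: (6,4) 3 'bcb'
  8: (4,12) 0 ''
  9: (12,7) 1 'c'
  10: (7,5) 2 'cb'
  11: (5,3) 4 'cbcb'
  12: (3,2) 1 'c'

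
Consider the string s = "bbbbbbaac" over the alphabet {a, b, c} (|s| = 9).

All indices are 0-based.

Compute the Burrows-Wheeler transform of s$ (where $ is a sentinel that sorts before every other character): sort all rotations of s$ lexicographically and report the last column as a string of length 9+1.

cbabbbbb$a

rank  rotation    last
    0  $bbbbbbaac  c
    1  aac$bbbbbb  b
    2  ac$bbbbbba  a
    3  baac$bbbbb  b
    4  bbaac$bbbb  b
    5  bbbaac$bbb  b
    6  bbbbaac$bb  b
    7  bbbbbaac$b  b
    8  bbbbbbaac$  $
    9  c$bbbbbbaa  a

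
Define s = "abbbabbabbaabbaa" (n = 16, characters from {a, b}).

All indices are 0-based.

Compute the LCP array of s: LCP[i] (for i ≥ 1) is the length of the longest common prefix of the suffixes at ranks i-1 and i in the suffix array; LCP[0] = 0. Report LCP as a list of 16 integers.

[0, 1, 2, 1, 5, 4, 3, 0, 3, 2, 5, 1, 4, 3, 6, 2]

sorted suffixes:
  #0 SA[0]=15  'a'
  #1 SA[1]=14  'aa'
  #2 SA[2]=10  'aabbaa'
  #3 SA[3]=11  'abbaa'
  #4 SA[4]=7  'abbaabbaa'
  #5 SA[5]=4  'abbabbaabbaa'
  #6 SA[6]=0  'abbbabbabbaabbaa'
  #7 SA[7]=13  'baa'
  #8 SA[8]=9  'baabbaa'
  #9 SA[9]=6  'babbaabbaa'
  #10 SA[10]=3  'babbabbaabbaa'
  #11 SA[11]=12  'bbaa'
  #12 SA[12]=8  'bbaabbaa'
  #13 SA[13]=5  'bbabbaabbaa'
  #14 SA[14]=2  'bbabbabbaabbaa'
  #15 SA[15]=1  'bbbabbabbaabbaa'

SA = [15, 14, 10, 11, 7, 4, 0, 13, 9, 6, 3, 12, 8, 5, 2, 1]
i: (SA[i-1],SA[i]) lcp shared
  1: (15,14) 1 'a'
  2: (14,10) 2 'aa'
  3: (10,11) 1 'a'
  4: (11,7) 5 'abbaa'
  5: (7,4) 4 'abba'
  6: (4,0) 3 'abb'
  7: (0,13) 0 ''
  8: (13,9) 3 'baa'
  9: (9,6) 2 'ba'
  10: (6,3) 5 'babba'
  11: (3,12) 1 'b'
  12: (12,8) 4 'bbaa'
  13: (8,5) 3 'bba'
  14: (5,2) 6 'bbabba'
  15: (2,1) 2 'bb'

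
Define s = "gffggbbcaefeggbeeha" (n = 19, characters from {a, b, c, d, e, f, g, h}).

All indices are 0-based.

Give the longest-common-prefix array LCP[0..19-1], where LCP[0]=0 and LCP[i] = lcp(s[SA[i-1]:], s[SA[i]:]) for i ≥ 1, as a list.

[0, 1, 0, 1, 1, 0, 0, 1, 1, 1, 0, 1, 1, 0, 2, 1, 1, 3, 0]

sorted suffixes:
  #0 SA[0]=18  'a'
  #1 SA[1]=8  'aefeggbeeha'
  #2 SA[2]=5  'bbcaefeggbeeha'
  #3 SA[3]=6  'bcaefeggbeeha'
  #4 SA[4]=14  'beeha'
  #5 SA[5]=7  'caefeggbeeha'
  #6 SA[6]=15  'eeha'
  #7 SA[7]=9  'efeggbeeha'
  #8 SA[8]=11  'eggbeeha'
  #9 SA[9]=16  'eha'
  #10 SA[10]=10  'feggbeeha'
  #11 SA[11]=1  'ffggbbcaefeggbeeha'
  #12 SA[12]=2  'fggbbcaefeggbeeha'
  #13 SA[13]=4  'gbbcaefeggbeeha'
  #14 SA[14]=13  'gbeeha'
  #15 SA[15]=0  'gffggbbcaefeggbeeha'
  #16 SA[16]=3  'ggbbcaefeggbeeha'
  #17 SA[17]=12  'ggbeeha'
  #18 SA[18]=17  'ha'

SA = [18, 8, 5, 6, 14, 7, 15, 9, 11, 16, 10, 1, 2, 4, 13, 0, 3, 12, 17]
[i] adj suffixes → lcp
  [1] 18/8 → 1 ('a')
  [2] 8/5 → 0 ('')
  [3] 5/6 → 1 ('b')
  [4] 6/14 → 1 ('b')
  [5] 14/7 → 0 ('')
  [6] 7/15 → 0 ('')
  [7] 15/9 → 1 ('e')
  [8] 9/11 → 1 ('e')
  [9] 11/16 → 1 ('e')
  [10] 16/10 → 0 ('')
  [11] 10/1 → 1 ('f')
  [12] 1/2 → 1 ('f')
  [13] 2/4 → 0 ('')
  [14] 4/13 → 2 ('gb')
  [15] 13/0 → 1 ('g')
  [16] 0/3 → 1 ('g')
  [17] 3/12 → 3 ('ggb')
  [18] 12/17 → 0 ('')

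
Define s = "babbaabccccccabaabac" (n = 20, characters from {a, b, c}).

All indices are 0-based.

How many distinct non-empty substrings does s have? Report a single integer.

172

sorted suffixes:
  #0 SA[0]=15  'aabac'
  #1 SA[1]=4  'aabccccccabaabac'
  #2 SA[2]=13  'abaabac'
  #3 SA[3]=16  'abac'
  #4 SA[4]=1  'abbaabccccccabaabac'
  #5 SA[5]=5  'abccccccabaabac'
  #6 SA[6]=18  'ac'
  #7 SA[7]=14  'baabac'
  #8 SA[8]=3  'baabccccccabaabac'
  #9 SA[9]=0  'babbaabccccccabaabac'
  #10 SA[10]=17  'bac'
  #11 SA[11]=2  'bbaabccccccabaabac'
  #12 SA[12]=6  'bccccccabaabac'
  #13 SA[13]=19  'c'
  #14 SA[14]=12  'cabaabac'
  #15 SA[15]=11  'ccabaabac'
  #16 SA[16]=10  'cccabaabac'
  #17 SA[17]=9  'ccccabaabac'
  #18 SA[18]=8  'cccccabaabac'
  #19 SA[19]=7  'ccccccabaabac'

SA = [15, 4, 13, 16, 1, 5, 18, 14, 3, 0, 17, 2, 6, 19, 12, 11, 10, 9, 8, 7]
rank  pair      lcp
   1  s[15:],s[4:]  3  'aab'
   2  s[4:],s[13:]  1  'a'
   3  s[13:],s[16:]  3  'aba'
   4  s[16:],s[1:]  2  'ab'
   5  s[1:],s[5:]  2  'ab'
   6  s[5:],s[18:]  1  'a'
   7  s[18:],s[14:]  0  ''
   8  s[14:],s[3:]  4  'baab'
   9  s[3:],s[0:]  2  'ba'
  10  s[0:],s[17:]  2  'ba'
  11  s[17:],s[2:]  1  'b'
  12  s[2:],s[6:]  1  'b'
  13  s[6:],s[19:]  0  ''
  14  s[19:],s[12:]  1  'c'
  15  s[12:],s[11:]  1  'c'
  16  s[11:],s[10:]  2  'cc'
  17  s[10:],s[9:]  3  'ccc'
  18  s[9:],s[8:]  4  'cccc'
  19  s[8:],s[7:]  5  'ccccc'

n(n+1)/2 = 20·21/2 = 210
Σ LCP = 0 + 3 + 1 + 3 + 2 + 2 + 1 + 0 + 4 + 2 + 2 + 1 + 1 + 0 + 1 + 1 + 2 + 3 + 4 + 5 = 38
distinct = 210 − 38 = 172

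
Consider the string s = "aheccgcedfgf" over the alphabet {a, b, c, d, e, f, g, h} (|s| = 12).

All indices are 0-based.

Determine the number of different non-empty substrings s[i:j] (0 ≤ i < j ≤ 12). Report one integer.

73

rank | idx | suffix
   0 |   0 | aheccgcedfgf
   1 |   3 | ccgcedfgf
   2 |   6 | cedfgf
   3 |   4 | cgcedfgf
   4 |   8 | dfgf
   5 |   2 | eccgcedfgf
   6 |   7 | edfgf
   7 |  11 | f
   8 |   9 | fgf
   9 |   5 | gcedfgf
  10 |  10 | gf
  11 |   1 | heccgcedfgf

SA = [0, 3, 6, 4, 8, 2, 7, 11, 9, 5, 10, 1]
i: (SA[i-1],SA[i]) lcp shared
  1: (0,3) 0 ''
  2: (3,6) 1 'c'
  3: (6,4) 1 'c'
  4: (4,8) 0 ''
  5: (8,2) 0 ''
  6: (2,7) 1 'e'
  7: (7,11) 0 ''
  8: (11,9) 1 'f'
  9: (9,5) 0 ''
  10: (5,10) 1 'g'
  11: (10,1) 0 ''

n(n+1)/2 = 12·13/2 = 78
Σ LCP = 0 + 0 + 1 + 1 + 0 + 0 + 1 + 0 + 1 + 0 + 1 + 0 = 5
distinct = 78 − 5 = 73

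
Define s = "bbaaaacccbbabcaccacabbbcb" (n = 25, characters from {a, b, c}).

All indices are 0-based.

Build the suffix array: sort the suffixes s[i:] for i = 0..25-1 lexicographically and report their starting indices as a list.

[2, 3, 4, 19, 11, 17, 14, 5, 24, 1, 10, 0, 9, 20, 21, 12, 22, 18, 16, 13, 23, 8, 15, 7, 6]

rank→(start, suffix):
  0 → (2, 'aaaacccbbabcaccacabbbcb')
  1 → (3, 'aaacccbbabcaccacabbbcb')
  2 → (4, 'aacccbbabcaccacabbbcb')
  3 → (19, 'abbbcb')
  4 → (11, 'abcaccacabbbcb')
  5 → (17, 'acabbbcb')
  6 → (14, 'accacabbbcb')
  7 → (5, 'acccbbabcaccacabbbcb')
  8 → (24, 'b')
  9 → (1, 'baaaacccbbabcaccacabbbcb')
  10 → (10, 'babcaccacabbbcb')
  11 → (0, 'bbaaaacccbbabcaccacabbbcb')
  12 → (9, 'bbabcaccacabbbcb')
  13 → (20, 'bbbcb')
  14 → (21, 'bbcb')
  15 → (12, 'bcaccacabbbcb')
  16 → (22, 'bcb')
  17 → (18, 'cabbbcb')
  18 → (16, 'cacabbbcb')
  19 → (13, 'caccacabbbcb')
  20 → (23, 'cb')
  21 → (8, 'cbbabcaccacabbbcb')
  22 → (15, 'ccacabbbcb')
  23 → (7, 'ccbbabcaccacabbbcb')
  24 → (6, 'cccbbabcaccacabbbcb')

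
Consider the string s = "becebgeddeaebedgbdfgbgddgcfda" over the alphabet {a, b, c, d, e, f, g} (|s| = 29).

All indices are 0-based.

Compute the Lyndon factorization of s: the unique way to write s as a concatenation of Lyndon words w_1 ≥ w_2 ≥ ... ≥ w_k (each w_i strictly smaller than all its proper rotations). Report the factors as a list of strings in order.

["becebgedde", "aebedgbdfgbgddgcfd", "a"]

emit factor 1: 'becebgedde' (i=0, period=10)
emit factor 2: 'aebedgbdfgbgddgcfd' (i=10, period=18)
emit factor 3: 'a' (i=28, period=1)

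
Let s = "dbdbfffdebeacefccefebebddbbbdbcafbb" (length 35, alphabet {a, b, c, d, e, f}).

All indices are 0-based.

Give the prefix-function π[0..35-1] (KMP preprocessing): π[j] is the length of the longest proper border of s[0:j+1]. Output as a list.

π[0] = 0
j=1 s[j]='b': π[1]=0 (border '')
j=2 s[j]='d': π[2]=1 (border 'd')
j=3 s[j]='b': π[3]=2 (border 'db')
j=4 s[j]='f': k: 2→0; π[4]=0 (border '')
j=5 s[j]='f': π[5]=0 (border '')
j=6 s[j]='f': π[6]=0 (border '')
j=7 s[j]='d': π[7]=1 (border 'd')
j=8 s[j]='e': k: 1→0; π[8]=0 (border '')
j=9 s[j]='b': π[9]=0 (border '')
j=10 s[j]='e': π[10]=0 (border '')
j=11 s[j]='a': π[11]=0 (border '')
j=12 s[j]='c': π[12]=0 (border '')
j=13 s[j]='e': π[13]=0 (border '')
j=14 s[j]='f': π[14]=0 (border '')
j=15 s[j]='c': π[15]=0 (border '')
j=16 s[j]='c': π[16]=0 (border '')
j=17 s[j]='e': π[17]=0 (border '')
j=18 s[j]='f': π[18]=0 (border '')
j=19 s[j]='e': π[19]=0 (border '')
j=20 s[j]='b': π[20]=0 (border '')
j=21 s[j]='e': π[21]=0 (border '')
j=22 s[j]='b': π[22]=0 (border '')
j=23 s[j]='d': π[23]=1 (border 'd')
j=24 s[j]='d': k: 1→0; π[24]=1 (border 'd')
j=25 s[j]='b': π[25]=2 (border 'db')
j=26 s[j]='b': k: 2→0; π[26]=0 (border '')
j=27 s[j]='b': π[27]=0 (border '')
j=28 s[j]='d': π[28]=1 (border 'd')
j=29 s[j]='b': π[29]=2 (border 'db')
j=30 s[j]='c': k: 2→0; π[30]=0 (border '')
j=31 s[j]='a': π[31]=0 (border '')
j=32 s[j]='f': π[32]=0 (border '')
j=33 s[j]='b': π[33]=0 (border '')
j=34 s[j]='b': π[34]=0 (border '')

[0, 0, 1, 2, 0, 0, 0, 1, 0, 0, 0, 0, 0, 0, 0, 0, 0, 0, 0, 0, 0, 0, 0, 1, 1, 2, 0, 0, 1, 2, 0, 0, 0, 0, 0]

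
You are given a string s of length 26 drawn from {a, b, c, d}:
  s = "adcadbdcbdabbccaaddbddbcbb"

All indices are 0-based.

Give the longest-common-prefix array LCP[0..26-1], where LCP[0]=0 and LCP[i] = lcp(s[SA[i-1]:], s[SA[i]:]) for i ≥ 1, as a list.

sorted suffixes:
  #0 SA[0]=15  'aaddbddbcbb'
  #1 SA[1]=10  'abbccaaddbddbcbb'
  #2 SA[2]=3  'adbdcbdabbccaaddbddbcbb'
  #3 SA[3]=0  'adcadbdcbdabbccaaddbddbcbb'
  #4 SA[4]=16  'addbddbcbb'
  #5 SA[5]=25  'b'
  #6 SA[6]=24  'bb'
  #7 SA[7]=11  'bbccaaddbddbcbb'
  #8 SA[8]=22  'bcbb'
  #9 SA[9]=12  'bccaaddbddbcbb'
  #10 SA[10]=8  'bdabbccaaddbddbcbb'
  #11 SA[11]=5  'bdcbdabbccaaddbddbcbb'
  #12 SA[12]=19  'bddbcbb'
  #13 SA[13]=14  'caaddbddbcbb'
  #14 SA[14]=2  'cadbdcbdabbccaaddbddbcbb'
  #15 SA[15]=23  'cbb'
  #16 SA[16]=7  'cbdabbccaaddbddbcbb'
  #17 SA[17]=13  'ccaaddbddbcbb'
  #18 SA[18]=9  'dabbccaaddbddbcbb'
  #19 SA[19]=21  'dbcbb'
  #20 SA[20]=4  'dbdcbdabbccaaddbddbcbb'
  #21 SA[21]=18  'dbddbcbb'
  #22 SA[22]=1  'dcadbdcbdabbccaaddbddbcbb'
  #23 SA[23]=6  'dcbdabbccaaddbddbcbb'
  #24 SA[24]=20  'ddbcbb'
  #25 SA[25]=17  'ddbddbcbb'

SA = [15, 10, 3, 0, 16, 25, 24, 11, 22, 12, 8, 5, 19, 14, 2, 23, 7, 13, 9, 21, 4, 18, 1, 6, 20, 17]
rank  pair      lcp
   1  s[15:],s[10:]  1  'a'
   2  s[10:],s[3:]  1  'a'
   3  s[3:],s[0:]  2  'ad'
   4  s[0:],s[16:]  2  'ad'
   5  s[16:],s[25:]  0  ''
   6  s[25:],s[24:]  1  'b'
   7  s[24:],s[11:]  2  'bb'
   8  s[11:],s[22:]  1  'b'
   9  s[22:],s[12:]  2  'bc'
  10  s[12:],s[8:]  1  'b'
  11  s[8:],s[5:]  2  'bd'
  12  s[5:],s[19:]  2  'bd'
  13  s[19:],s[14:]  0  ''
  14  s[14:],s[2:]  2  'ca'
  15  s[2:],s[23:]  1  'c'
  16  s[23:],s[7:]  2  'cb'
  17  s[7:],s[13:]  1  'c'
  18  s[13:],s[9:]  0  ''
  19  s[9:],s[21:]  1  'd'
  20  s[21:],s[4:]  2  'db'
  21  s[4:],s[18:]  3  'dbd'
  22  s[18:],s[1:]  1  'd'
  23  s[1:],s[6:]  2  'dc'
  24  s[6:],s[20:]  1  'd'
  25  s[20:],s[17:]  3  'ddb'

[0, 1, 1, 2, 2, 0, 1, 2, 1, 2, 1, 2, 2, 0, 2, 1, 2, 1, 0, 1, 2, 3, 1, 2, 1, 3]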